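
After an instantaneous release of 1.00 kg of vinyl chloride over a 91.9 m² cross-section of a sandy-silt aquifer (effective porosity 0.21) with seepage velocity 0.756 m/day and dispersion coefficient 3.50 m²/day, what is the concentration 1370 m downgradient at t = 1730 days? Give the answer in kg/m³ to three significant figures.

For an instantaneous plane source, C(x,t) = M/(n_e·A·√(4πDt)) · exp(−(x−vt)²/(4Dt)), with n_e·A the pore (flow) area.
Plume center vt = 0.756 × 1730 = 1307.88 m, so the well at 1370 m is 62.12 m downgradient of the peak.
√(4πDt) = 275.8 m, giving peak height M/(n_e·A·√(4πDt)) = 1.00/(0.21 × 91.9 × 275.8) = 0.0001879 kg/m³.
(x−vt)²/(4Dt) = (62.12)²/(4 × 3.50 × 1730) = 0.1593; exp(−0.1593) = 0.8527.
C = 0.0001879 × 0.8527 = 0.000160 kg/m³.

0.000160 kg/m³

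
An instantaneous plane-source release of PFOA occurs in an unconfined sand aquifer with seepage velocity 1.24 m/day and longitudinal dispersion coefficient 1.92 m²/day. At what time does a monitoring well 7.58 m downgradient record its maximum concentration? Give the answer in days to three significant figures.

4.99 days

For the 1D instantaneous-source solution, setting ∂C/∂t = 0 at fixed x gives v²t² + 2Dt − x² = 0, so t = (√(D² + v²x²) − D)/v².
√(D² + v²x²) = √(1.92² + 1.24² × 7.58²) = 9.593; v² = 1.5376.
t = (9.593 − 1.92)/1.5376 = 4.99 days (vs. the pure-advection estimate x/v = 6.11 d).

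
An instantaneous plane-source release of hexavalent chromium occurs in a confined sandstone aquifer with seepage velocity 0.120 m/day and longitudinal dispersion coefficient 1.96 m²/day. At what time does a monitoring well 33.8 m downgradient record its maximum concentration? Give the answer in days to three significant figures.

177 days

For the 1D instantaneous-source solution, setting ∂C/∂t = 0 at fixed x gives v²t² + 2Dt − x² = 0, so t = (√(D² + v²x²) − D)/v².
√(D² + v²x²) = √(1.96² + 0.120² × 33.8²) = 4.505; v² = 0.0144.
t = (4.505 − 1.96)/0.0144 = 177 days (vs. the pure-advection estimate x/v = 282 d).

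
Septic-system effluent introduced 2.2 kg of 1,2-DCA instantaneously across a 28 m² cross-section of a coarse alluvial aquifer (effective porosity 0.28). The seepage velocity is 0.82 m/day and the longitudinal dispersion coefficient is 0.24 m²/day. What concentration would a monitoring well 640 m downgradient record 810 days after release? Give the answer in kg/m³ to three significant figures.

0.00267 kg/m³

For an instantaneous plane source, C(x,t) = M/(n_e·A·√(4πDt)) · exp(−(x−vt)²/(4Dt)), with n_e·A the pore (flow) area.
Plume center vt = 0.82 × 810 = 664.2 m, so the well at 640 m is 24.2 m upgradient of the peak.
√(4πDt) = 49.43 m, giving peak height M/(n_e·A·√(4πDt)) = 2.2/(0.28 × 28 × 49.43) = 0.005677 kg/m³.
(x−vt)²/(4Dt) = (-24.2)²/(4 × 0.24 × 810) = 0.7531; exp(−0.7531) = 0.4709.
C = 0.005677 × 0.4709 = 0.00267 kg/m³.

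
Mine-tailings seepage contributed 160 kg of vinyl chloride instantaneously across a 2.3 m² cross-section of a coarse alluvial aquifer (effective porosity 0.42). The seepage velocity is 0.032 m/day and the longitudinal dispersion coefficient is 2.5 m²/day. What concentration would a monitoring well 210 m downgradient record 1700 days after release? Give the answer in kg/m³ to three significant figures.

0.173 kg/m³

For an instantaneous plane source, C(x,t) = M/(n_e·A·√(4πDt)) · exp(−(x−vt)²/(4Dt)), with n_e·A the pore (flow) area.
Plume center vt = 0.032 × 1700 = 54.4 m, so the well at 210 m is 155.6 m downgradient of the peak.
√(4πDt) = 231.1 m, giving peak height M/(n_e·A·√(4πDt)) = 160/(0.42 × 2.3 × 231.1) = 0.7167 kg/m³.
(x−vt)²/(4Dt) = (155.6)²/(4 × 2.5 × 1700) = 1.424; exp(−1.424) = 0.2407.
C = 0.7167 × 0.2407 = 0.173 kg/m³.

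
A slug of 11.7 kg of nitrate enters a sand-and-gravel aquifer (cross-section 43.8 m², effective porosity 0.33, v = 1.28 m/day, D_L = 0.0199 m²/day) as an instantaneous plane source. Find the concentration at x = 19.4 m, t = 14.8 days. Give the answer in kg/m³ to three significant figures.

For an instantaneous plane source, C(x,t) = M/(n_e·A·√(4πDt)) · exp(−(x−vt)²/(4Dt)), with n_e·A the pore (flow) area.
Plume center vt = 1.28 × 14.8 = 18.944 m, so the well at 19.4 m is 0.456 m downgradient of the peak.
√(4πDt) = 1.924 m, giving peak height M/(n_e·A·√(4πDt)) = 11.7/(0.33 × 43.8 × 1.924) = 0.4207 kg/m³.
(x−vt)²/(4Dt) = (0.456)²/(4 × 0.0199 × 14.8) = 0.1765; exp(−0.1765) = 0.8382.
C = 0.4207 × 0.8382 = 0.353 kg/m³.

0.353 kg/m³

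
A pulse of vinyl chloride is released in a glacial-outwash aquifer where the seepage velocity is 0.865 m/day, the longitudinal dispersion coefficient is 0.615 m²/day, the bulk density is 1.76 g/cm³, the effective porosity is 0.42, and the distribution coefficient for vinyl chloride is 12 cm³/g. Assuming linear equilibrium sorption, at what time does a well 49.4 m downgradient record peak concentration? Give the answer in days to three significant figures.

2890 days

Retardation factor R = 1 + ρ_b·K_d/n = 1 + 1.76 × 12/0.42 = 51.29.
Sorption retards both mechanisms: v_R = v/R = 0.01686 m/day, D_R = D/R = 0.01199 m²/day.
Peak time from v_R²t² + 2D_R t − x² = 0: t = (√(D_R² + v_R²x²) − D_R)/v_R².
√(D_R² + v_R²x²) = √(0.01199² + 0.01686² × 49.4²) = 0.8330; v_R² = 0.0002843.
t = (0.8330 − 0.01199)/0.0002843 = 2890 days.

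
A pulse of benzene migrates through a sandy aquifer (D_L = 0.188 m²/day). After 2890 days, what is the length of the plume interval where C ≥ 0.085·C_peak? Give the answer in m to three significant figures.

The plume is Gaussian with σ = √(2Dt) = √(2 × 0.188 × 2890) = 32.96 m.
C/C_peak = exp(−Δx²/(2σ²)) = 0.085 ⇒ Δx = σ·√(−2 ln 0.085) = 32.96 × 2.220 = 73.17 m.
Width = 2Δx = 146 m.

146 m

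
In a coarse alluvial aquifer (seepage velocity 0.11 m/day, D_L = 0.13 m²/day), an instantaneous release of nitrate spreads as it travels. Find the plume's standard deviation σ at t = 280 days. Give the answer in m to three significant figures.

8.53 m

Dispersive spreading gives a Gaussian with σ² = 2Dt; advection only shifts the center.
σ = √(2 × 0.13 × 280) = 8.53 m.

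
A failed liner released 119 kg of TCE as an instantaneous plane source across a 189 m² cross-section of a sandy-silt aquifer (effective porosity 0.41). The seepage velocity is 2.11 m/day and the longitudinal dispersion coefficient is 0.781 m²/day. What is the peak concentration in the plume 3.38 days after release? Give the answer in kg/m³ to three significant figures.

0.267 kg/m³

The peak of an instantaneous 1D plume sits at x = vt; there the Gaussian factor is 1 and C_max = M/(n_e·A·√(4πDt)), where n_e·A is the pore area the mass is dissolved in.
√(4πDt) = √(4π × 0.781 × 3.38) = 5.760 m, so C_max = 119/(0.41 × 189 × 5.760) = 0.267 kg/m³.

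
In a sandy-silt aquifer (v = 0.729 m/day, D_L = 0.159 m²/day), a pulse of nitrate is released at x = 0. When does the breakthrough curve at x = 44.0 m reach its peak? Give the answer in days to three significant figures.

For the 1D instantaneous-source solution, setting ∂C/∂t = 0 at fixed x gives v²t² + 2Dt − x² = 0, so t = (√(D² + v²x²) − D)/v².
√(D² + v²x²) = √(0.159² + 0.729² × 44.0²) = 32.08; v² = 0.531441.
t = (32.08 − 0.159)/0.531441 = 60.1 days (vs. the pure-advection estimate x/v = 60.4 d).

60.1 days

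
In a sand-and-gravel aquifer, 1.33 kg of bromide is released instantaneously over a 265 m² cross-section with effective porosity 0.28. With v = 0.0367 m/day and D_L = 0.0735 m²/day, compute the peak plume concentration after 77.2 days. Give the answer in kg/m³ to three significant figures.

The peak of an instantaneous 1D plume sits at x = vt; there the Gaussian factor is 1 and C_max = M/(n_e·A·√(4πDt)), where n_e·A is the pore area the mass is dissolved in.
√(4πDt) = √(4π × 0.0735 × 77.2) = 8.444 m, so C_max = 1.33/(0.28 × 265 × 8.444) = 0.00212 kg/m³.

0.00212 kg/m³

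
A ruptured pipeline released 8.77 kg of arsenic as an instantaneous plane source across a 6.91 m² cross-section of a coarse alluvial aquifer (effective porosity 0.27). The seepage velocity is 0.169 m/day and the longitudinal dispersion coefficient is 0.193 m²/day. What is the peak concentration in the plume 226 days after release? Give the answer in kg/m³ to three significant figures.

The peak of an instantaneous 1D plume sits at x = vt; there the Gaussian factor is 1 and C_max = M/(n_e·A·√(4πDt)), where n_e·A is the pore area the mass is dissolved in.
√(4πDt) = √(4π × 0.193 × 226) = 23.41 m, so C_max = 8.77/(0.27 × 6.91 × 23.41) = 0.201 kg/m³.

0.201 kg/m³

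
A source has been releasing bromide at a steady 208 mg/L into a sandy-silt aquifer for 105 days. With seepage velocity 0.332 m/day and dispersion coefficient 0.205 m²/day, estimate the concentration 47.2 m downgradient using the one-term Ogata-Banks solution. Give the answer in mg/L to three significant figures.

For a continuous step input, C/C₀ ≈ ½·erfc((x−vt)/(2√(Dt))).
vt = 0.332 × 105 = 34.86 m and 2√(Dt) = 2√(0.205 × 105) = 9.279 m.
Argument (x−vt)/(2√(Dt)) = (47.2 − 34.86)/9.279 = 1.330; ½·erfc(1.330) = 0.02999.
C = 208 × 0.02999 = 6.24 mg/L.

6.24 mg/L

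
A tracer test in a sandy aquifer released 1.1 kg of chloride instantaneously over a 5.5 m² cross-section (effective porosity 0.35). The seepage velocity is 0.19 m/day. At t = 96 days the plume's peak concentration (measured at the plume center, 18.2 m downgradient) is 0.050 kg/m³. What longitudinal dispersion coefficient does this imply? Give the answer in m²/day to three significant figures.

0.108 m²/day

At the plume center C_max = M/(n_e·A·√(4πDt)), so D = M²/(4πt·(n_e·A·C_max)²).
n_e·A·C_max = 0.35 × 5.5 × 0.050 = 0.09625 kg/m.
D = 1.1²/(4π × 96 × 0.09625²) = 0.108 m²/day.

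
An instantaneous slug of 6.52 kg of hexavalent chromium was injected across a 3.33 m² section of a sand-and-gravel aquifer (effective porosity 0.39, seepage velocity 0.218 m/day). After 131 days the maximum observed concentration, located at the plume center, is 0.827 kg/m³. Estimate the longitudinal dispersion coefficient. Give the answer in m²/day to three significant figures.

At the plume center C_max = M/(n_e·A·√(4πDt)), so D = M²/(4πt·(n_e·A·C_max)²).
n_e·A·C_max = 0.39 × 3.33 × 0.827 = 1.074 kg/m.
D = 6.52²/(4π × 131 × 1.074²) = 0.0224 m²/day.

0.0224 m²/day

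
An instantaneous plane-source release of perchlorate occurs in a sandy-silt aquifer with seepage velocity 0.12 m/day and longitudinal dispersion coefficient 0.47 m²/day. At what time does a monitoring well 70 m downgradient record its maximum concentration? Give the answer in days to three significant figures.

552 days

For the 1D instantaneous-source solution, setting ∂C/∂t = 0 at fixed x gives v²t² + 2Dt − x² = 0, so t = (√(D² + v²x²) − D)/v².
√(D² + v²x²) = √(0.47² + 0.12² × 70²) = 8.413; v² = 0.0144.
t = (8.413 − 0.47)/0.0144 = 552 days (vs. the pure-advection estimate x/v = 583 d).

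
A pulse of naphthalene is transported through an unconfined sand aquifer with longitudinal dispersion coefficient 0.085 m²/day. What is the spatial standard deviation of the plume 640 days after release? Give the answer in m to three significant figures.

10.4 m

Dispersive spreading gives a Gaussian with σ² = 2Dt; advection only shifts the center.
σ = √(2 × 0.085 × 640) = 10.4 m.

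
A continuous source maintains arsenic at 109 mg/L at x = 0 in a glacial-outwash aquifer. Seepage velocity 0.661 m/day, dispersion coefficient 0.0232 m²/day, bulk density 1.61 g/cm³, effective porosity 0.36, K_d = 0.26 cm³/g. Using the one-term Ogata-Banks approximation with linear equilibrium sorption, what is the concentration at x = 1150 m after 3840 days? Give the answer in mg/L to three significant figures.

108 mg/L

Retardation factor R = 1 + ρ_b·K_d/n = 1 + 1.61 × 0.26/0.36 = 2.163.
Sorption retards both mechanisms: v_R = v/R = 0.3056 m/day, D_R = D/R = 0.01073 m²/day.
v_R·t = 0.3056 × 3840 = 1173.504 m; 2√(D_R t) = 12.84 m; argument = (1150 − 1173.504)/12.84 = -1.831.
C = C₀ × ½·erfc(-1.831) = 109 × 0.9952 = 108 mg/L.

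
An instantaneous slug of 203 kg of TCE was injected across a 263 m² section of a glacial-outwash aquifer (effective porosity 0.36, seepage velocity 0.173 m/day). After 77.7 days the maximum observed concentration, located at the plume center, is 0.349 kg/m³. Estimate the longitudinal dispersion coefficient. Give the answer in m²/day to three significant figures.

At the plume center C_max = M/(n_e·A·√(4πDt)), so D = M²/(4πt·(n_e·A·C_max)²).
n_e·A·C_max = 0.36 × 263 × 0.349 = 33.04 kg/m.
D = 203²/(4π × 77.7 × 33.04²) = 0.0387 m²/day.

0.0387 m²/day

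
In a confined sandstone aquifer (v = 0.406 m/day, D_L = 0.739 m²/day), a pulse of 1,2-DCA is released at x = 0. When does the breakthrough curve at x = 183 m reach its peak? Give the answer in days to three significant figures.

For the 1D instantaneous-source solution, setting ∂C/∂t = 0 at fixed x gives v²t² + 2Dt − x² = 0, so t = (√(D² + v²x²) − D)/v².
√(D² + v²x²) = √(0.739² + 0.406² × 183²) = 74.30; v² = 0.164836.
t = (74.30 − 0.739)/0.164836 = 446 days (vs. the pure-advection estimate x/v = 451 d).

446 days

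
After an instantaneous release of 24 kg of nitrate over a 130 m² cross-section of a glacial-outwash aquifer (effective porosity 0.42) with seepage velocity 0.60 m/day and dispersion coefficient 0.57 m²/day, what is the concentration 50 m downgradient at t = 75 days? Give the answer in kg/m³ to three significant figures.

0.0164 kg/m³

For an instantaneous plane source, C(x,t) = M/(n_e·A·√(4πDt)) · exp(−(x−vt)²/(4Dt)), with n_e·A the pore (flow) area.
Plume center vt = 0.60 × 75 = 45 m, so the well at 50 m is 5 m downgradient of the peak.
√(4πDt) = 23.18 m, giving peak height M/(n_e·A·√(4πDt)) = 24/(0.42 × 130 × 23.18) = 0.01896 kg/m³.
(x−vt)²/(4Dt) = (5)²/(4 × 0.57 × 75) = 0.1462; exp(−0.1462) = 0.8640.
C = 0.01896 × 0.8640 = 0.0164 kg/m³.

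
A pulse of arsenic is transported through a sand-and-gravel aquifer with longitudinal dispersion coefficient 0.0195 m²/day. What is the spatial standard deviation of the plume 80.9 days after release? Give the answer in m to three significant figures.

1.78 m

Dispersive spreading gives a Gaussian with σ² = 2Dt; advection only shifts the center.
σ = √(2 × 0.0195 × 80.9) = 1.78 m.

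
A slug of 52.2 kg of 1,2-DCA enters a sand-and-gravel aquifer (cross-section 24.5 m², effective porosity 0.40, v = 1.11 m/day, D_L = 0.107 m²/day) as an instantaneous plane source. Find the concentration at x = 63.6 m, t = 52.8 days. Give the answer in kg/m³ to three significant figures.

0.210 kg/m³

For an instantaneous plane source, C(x,t) = M/(n_e·A·√(4πDt)) · exp(−(x−vt)²/(4Dt)), with n_e·A the pore (flow) area.
Plume center vt = 1.11 × 52.8 = 58.608 m, so the well at 63.6 m is 4.992 m downgradient of the peak.
√(4πDt) = 8.426 m, giving peak height M/(n_e·A·√(4πDt)) = 52.2/(0.40 × 24.5 × 8.426) = 0.6322 kg/m³.
(x−vt)²/(4Dt) = (4.992)²/(4 × 0.107 × 52.8) = 1.103; exp(−1.103) = 0.3319.
C = 0.6322 × 0.3319 = 0.210 kg/m³.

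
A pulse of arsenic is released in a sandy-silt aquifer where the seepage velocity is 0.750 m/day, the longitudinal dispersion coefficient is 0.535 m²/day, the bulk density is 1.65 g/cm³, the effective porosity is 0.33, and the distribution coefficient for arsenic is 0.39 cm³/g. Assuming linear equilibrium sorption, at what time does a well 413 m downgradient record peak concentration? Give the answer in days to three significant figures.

1620 days

Retardation factor R = 1 + ρ_b·K_d/n = 1 + 1.65 × 0.39/0.33 = 2.950.
Sorption retards both mechanisms: v_R = v/R = 0.2542 m/day, D_R = D/R = 0.1814 m²/day.
Peak time from v_R²t² + 2D_R t − x² = 0: t = (√(D_R² + v_R²x²) − D_R)/v_R².
√(D_R² + v_R²x²) = √(0.1814² + 0.2542² × 413²) = 105.0; v_R² = 0.06462.
t = (105.0 − 0.1814)/0.06462 = 1620 days.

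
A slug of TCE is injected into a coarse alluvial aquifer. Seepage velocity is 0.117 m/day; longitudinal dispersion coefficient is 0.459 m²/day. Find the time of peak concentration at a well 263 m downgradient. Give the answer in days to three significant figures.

For the 1D instantaneous-source solution, setting ∂C/∂t = 0 at fixed x gives v²t² + 2Dt − x² = 0, so t = (√(D² + v²x²) − D)/v².
√(D² + v²x²) = √(0.459² + 0.117² × 263²) = 30.77; v² = 0.013689.
t = (30.77 − 0.459)/0.013689 = 2210 days (vs. the pure-advection estimate x/v = 2250 d).

2210 days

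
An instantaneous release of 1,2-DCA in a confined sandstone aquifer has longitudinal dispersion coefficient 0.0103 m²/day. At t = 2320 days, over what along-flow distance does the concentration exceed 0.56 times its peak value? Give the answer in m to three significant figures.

14.9 m

The plume is Gaussian with σ = √(2Dt) = √(2 × 0.0103 × 2320) = 6.913 m.
C/C_peak = exp(−Δx²/(2σ²)) = 0.56 ⇒ Δx = σ·√(−2 ln 0.56) = 6.913 × 1.077 = 7.445 m.
Width = 2Δx = 14.9 m.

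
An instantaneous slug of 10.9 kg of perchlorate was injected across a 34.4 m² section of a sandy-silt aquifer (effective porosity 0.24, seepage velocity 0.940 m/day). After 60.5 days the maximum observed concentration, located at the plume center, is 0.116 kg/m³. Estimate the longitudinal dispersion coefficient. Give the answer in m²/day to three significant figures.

0.170 m²/day

At the plume center C_max = M/(n_e·A·√(4πDt)), so D = M²/(4πt·(n_e·A·C_max)²).
n_e·A·C_max = 0.24 × 34.4 × 0.116 = 0.9577 kg/m.
D = 10.9²/(4π × 60.5 × 0.9577²) = 0.170 m²/day.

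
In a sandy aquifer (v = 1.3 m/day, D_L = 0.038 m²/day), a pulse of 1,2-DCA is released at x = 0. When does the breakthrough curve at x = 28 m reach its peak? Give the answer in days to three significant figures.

For the 1D instantaneous-source solution, setting ∂C/∂t = 0 at fixed x gives v²t² + 2Dt − x² = 0, so t = (√(D² + v²x²) − D)/v².
√(D² + v²x²) = √(0.038² + 1.3² × 28²) = 36.40; v² = 1.69.
t = (36.40 − 0.038)/1.69 = 21.5 days (vs. the pure-advection estimate x/v = 21.5 d).

21.5 days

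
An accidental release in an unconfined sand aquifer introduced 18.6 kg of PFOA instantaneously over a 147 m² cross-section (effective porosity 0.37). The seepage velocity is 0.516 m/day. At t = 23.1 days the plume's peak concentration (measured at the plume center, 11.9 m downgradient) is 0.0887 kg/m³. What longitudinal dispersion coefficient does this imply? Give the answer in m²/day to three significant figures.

0.0512 m²/day

At the plume center C_max = M/(n_e·A·√(4πDt)), so D = M²/(4πt·(n_e·A·C_max)²).
n_e·A·C_max = 0.37 × 147 × 0.0887 = 4.824 kg/m.
D = 18.6²/(4π × 23.1 × 4.824²) = 0.0512 m²/day.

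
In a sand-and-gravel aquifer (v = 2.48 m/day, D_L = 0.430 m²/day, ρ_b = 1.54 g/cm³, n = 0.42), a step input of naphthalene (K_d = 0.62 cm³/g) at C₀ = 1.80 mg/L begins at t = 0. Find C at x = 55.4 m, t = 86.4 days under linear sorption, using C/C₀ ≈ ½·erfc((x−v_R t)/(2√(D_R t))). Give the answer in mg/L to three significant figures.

1.77 mg/L

Retardation factor R = 1 + ρ_b·K_d/n = 1 + 1.54 × 0.62/0.42 = 3.273.
Sorption retards both mechanisms: v_R = v/R = 0.7577 m/day, D_R = D/R = 0.1314 m²/day.
v_R·t = 0.7577 × 86.4 = 65.46528 m; 2√(D_R t) = 6.739 m; argument = (55.4 − 65.46528)/6.739 = -1.494.
C = C₀ × ½·erfc(-1.494) = 1.80 × 0.9827 = 1.77 mg/L.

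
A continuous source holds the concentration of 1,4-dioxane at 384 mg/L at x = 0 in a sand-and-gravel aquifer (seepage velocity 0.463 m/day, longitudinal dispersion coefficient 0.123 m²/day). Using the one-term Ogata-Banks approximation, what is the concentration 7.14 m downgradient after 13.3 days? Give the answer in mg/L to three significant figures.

113 mg/L

For a continuous step input, C/C₀ ≈ ½·erfc((x−vt)/(2√(Dt))).
vt = 0.463 × 13.3 = 6.1579 m and 2√(Dt) = 2√(0.123 × 13.3) = 2.558 m.
Argument (x−vt)/(2√(Dt)) = (7.14 − 6.1579)/2.558 = 0.3839; ½·erfc(0.3839) = 0.2936.
C = 384 × 0.2936 = 113 mg/L.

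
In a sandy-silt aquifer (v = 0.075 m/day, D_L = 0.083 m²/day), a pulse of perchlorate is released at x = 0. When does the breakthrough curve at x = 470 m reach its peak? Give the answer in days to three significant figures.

6250 days

For the 1D instantaneous-source solution, setting ∂C/∂t = 0 at fixed x gives v²t² + 2Dt − x² = 0, so t = (√(D² + v²x²) − D)/v².
√(D² + v²x²) = √(0.083² + 0.075² × 470²) = 35.25; v² = 0.005625.
t = (35.25 − 0.083)/0.005625 = 6250 days (vs. the pure-advection estimate x/v = 6270 d).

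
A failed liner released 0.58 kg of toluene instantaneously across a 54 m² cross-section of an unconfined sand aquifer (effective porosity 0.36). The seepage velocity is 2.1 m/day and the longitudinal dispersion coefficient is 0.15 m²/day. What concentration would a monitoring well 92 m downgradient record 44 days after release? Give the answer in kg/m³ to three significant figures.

For an instantaneous plane source, C(x,t) = M/(n_e·A·√(4πDt)) · exp(−(x−vt)²/(4Dt)), with n_e·A the pore (flow) area.
Plume center vt = 2.1 × 44 = 92.4 m, so the well at 92 m is 0.4 m upgradient of the peak.
√(4πDt) = 9.107 m, giving peak height M/(n_e·A·√(4πDt)) = 0.58/(0.36 × 54 × 9.107) = 0.003276 kg/m³.
(x−vt)²/(4Dt) = (-0.4)²/(4 × 0.15 × 44) = 0.006061; exp(−0.006061) = 0.9940.
C = 0.003276 × 0.9940 = 0.00326 kg/m³.

0.00326 kg/m³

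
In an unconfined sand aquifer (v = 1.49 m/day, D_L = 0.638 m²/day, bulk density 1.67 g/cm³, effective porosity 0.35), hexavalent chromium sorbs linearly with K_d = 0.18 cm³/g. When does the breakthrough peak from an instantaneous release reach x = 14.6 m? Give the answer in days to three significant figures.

Retardation factor R = 1 + ρ_b·K_d/n = 1 + 1.67 × 0.18/0.35 = 1.859.
Sorption retards both mechanisms: v_R = v/R = 0.8015 m/day, D_R = D/R = 0.3432 m²/day.
Peak time from v_R²t² + 2D_R t − x² = 0: t = (√(D_R² + v_R²x²) − D_R)/v_R².
√(D_R² + v_R²x²) = √(0.3432² + 0.8015² × 14.6²) = 11.71; v_R² = 0.6424.
t = (11.71 − 0.3432)/0.6424 = 17.7 days.

17.7 days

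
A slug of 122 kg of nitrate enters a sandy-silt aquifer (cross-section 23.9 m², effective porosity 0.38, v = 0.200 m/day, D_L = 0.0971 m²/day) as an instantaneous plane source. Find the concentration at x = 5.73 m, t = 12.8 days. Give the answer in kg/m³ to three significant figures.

0.450 kg/m³

For an instantaneous plane source, C(x,t) = M/(n_e·A·√(4πDt)) · exp(−(x−vt)²/(4Dt)), with n_e·A the pore (flow) area.
Plume center vt = 0.200 × 12.8 = 2.56 m, so the well at 5.73 m is 3.17 m downgradient of the peak.
√(4πDt) = 3.952 m, giving peak height M/(n_e·A·√(4πDt)) = 122/(0.38 × 23.9 × 3.952) = 3.399 kg/m³.
(x−vt)²/(4Dt) = (3.17)²/(4 × 0.0971 × 12.8) = 2.021; exp(−2.021) = 0.1325.
C = 3.399 × 0.1325 = 0.450 kg/m³.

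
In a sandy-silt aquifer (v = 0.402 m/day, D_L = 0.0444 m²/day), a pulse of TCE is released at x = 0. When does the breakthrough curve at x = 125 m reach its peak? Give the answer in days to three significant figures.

311 days

For the 1D instantaneous-source solution, setting ∂C/∂t = 0 at fixed x gives v²t² + 2Dt − x² = 0, so t = (√(D² + v²x²) − D)/v².
√(D² + v²x²) = √(0.0444² + 0.402² × 125²) = 50.25; v² = 0.161604.
t = (50.25 − 0.0444)/0.161604 = 311 days (vs. the pure-advection estimate x/v = 311 d).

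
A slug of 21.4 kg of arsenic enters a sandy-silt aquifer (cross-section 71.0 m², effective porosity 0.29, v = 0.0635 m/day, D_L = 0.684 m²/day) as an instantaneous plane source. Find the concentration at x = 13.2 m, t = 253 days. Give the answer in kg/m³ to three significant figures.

For an instantaneous plane source, C(x,t) = M/(n_e·A·√(4πDt)) · exp(−(x−vt)²/(4Dt)), with n_e·A the pore (flow) area.
Plume center vt = 0.0635 × 253 = 16.0655 m, so the well at 13.2 m is 2.8655 m upgradient of the peak.
√(4πDt) = 46.63 m, giving peak height M/(n_e·A·√(4πDt)) = 21.4/(0.29 × 71.0 × 46.63) = 0.02229 kg/m³.
(x−vt)²/(4Dt) = (-2.8655)²/(4 × 0.684 × 253) = 0.01186; exp(−0.01186) = 0.9882.
C = 0.02229 × 0.9882 = 0.0220 kg/m³.

0.0220 kg/m³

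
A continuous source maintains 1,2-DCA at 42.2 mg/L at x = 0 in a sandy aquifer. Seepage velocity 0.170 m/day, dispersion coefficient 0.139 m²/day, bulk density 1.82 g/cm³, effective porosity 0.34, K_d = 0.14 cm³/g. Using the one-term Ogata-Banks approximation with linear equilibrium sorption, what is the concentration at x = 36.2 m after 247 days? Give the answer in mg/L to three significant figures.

Retardation factor R = 1 + ρ_b·K_d/n = 1 + 1.82 × 0.14/0.34 = 1.749.
Sorption retards both mechanisms: v_R = v/R = 0.09720 m/day, D_R = D/R = 0.07947 m²/day.
v_R·t = 0.09720 × 247 = 24.0084 m; 2√(D_R t) = 8.861 m; argument = (36.2 − 24.0084)/8.861 = 1.376.
C = C₀ × ½·erfc(1.376) = 42.2 × 0.02583 = 1.09 mg/L.

1.09 mg/L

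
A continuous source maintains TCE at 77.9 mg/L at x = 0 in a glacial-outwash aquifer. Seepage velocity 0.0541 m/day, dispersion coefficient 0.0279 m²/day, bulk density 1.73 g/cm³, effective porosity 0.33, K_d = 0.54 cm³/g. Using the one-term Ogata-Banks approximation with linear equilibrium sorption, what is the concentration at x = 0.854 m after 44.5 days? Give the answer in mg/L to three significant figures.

30.4 mg/L

Retardation factor R = 1 + ρ_b·K_d/n = 1 + 1.73 × 0.54/0.33 = 3.831.
Sorption retards both mechanisms: v_R = v/R = 0.01412 m/day, D_R = D/R = 0.007283 m²/day.
v_R·t = 0.01412 × 44.5 = 0.62834 m; 2√(D_R t) = 1.139 m; argument = (0.854 − 0.62834)/1.139 = 0.1981.
C = C₀ × ½·erfc(0.1981) = 77.9 × 0.3897 = 30.4 mg/L.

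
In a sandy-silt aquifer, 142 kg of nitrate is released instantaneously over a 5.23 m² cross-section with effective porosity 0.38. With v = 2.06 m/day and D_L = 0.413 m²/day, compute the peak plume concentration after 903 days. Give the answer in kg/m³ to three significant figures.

1.04 kg/m³

The peak of an instantaneous 1D plume sits at x = vt; there the Gaussian factor is 1 and C_max = M/(n_e·A·√(4πDt)), where n_e·A is the pore area the mass is dissolved in.
√(4πDt) = √(4π × 0.413 × 903) = 68.46 m, so C_max = 142/(0.38 × 5.23 × 68.46) = 1.04 kg/m³.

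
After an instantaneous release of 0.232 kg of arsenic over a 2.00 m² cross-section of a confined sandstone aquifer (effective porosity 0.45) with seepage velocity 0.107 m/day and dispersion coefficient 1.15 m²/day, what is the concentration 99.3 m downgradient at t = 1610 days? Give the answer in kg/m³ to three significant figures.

For an instantaneous plane source, C(x,t) = M/(n_e·A·√(4πDt)) · exp(−(x−vt)²/(4Dt)), with n_e·A the pore (flow) area.
Plume center vt = 0.107 × 1610 = 172.27 m, so the well at 99.3 m is 72.97 m upgradient of the peak.
√(4πDt) = 152.5 m, giving peak height M/(n_e·A·√(4πDt)) = 0.232/(0.45 × 2.00 × 152.5) = 0.001690 kg/m³.
(x−vt)²/(4Dt) = (-72.97)²/(4 × 1.15 × 1610) = 0.7190; exp(−0.7190) = 0.4872.
C = 0.001690 × 0.4872 = 0.000823 kg/m³.

0.000823 kg/m³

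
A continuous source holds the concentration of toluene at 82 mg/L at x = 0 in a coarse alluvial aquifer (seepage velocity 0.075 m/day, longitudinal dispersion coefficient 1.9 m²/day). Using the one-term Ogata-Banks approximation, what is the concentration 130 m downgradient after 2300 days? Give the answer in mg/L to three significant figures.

55.4 mg/L

For a continuous step input, C/C₀ ≈ ½·erfc((x−vt)/(2√(Dt))).
vt = 0.075 × 2300 = 172.5 m and 2√(Dt) = 2√(1.9 × 2300) = 132.2 m.
Argument (x−vt)/(2√(Dt)) = (130 − 172.5)/132.2 = -0.3215; ½·erfc(-0.3215) = 0.6753.
C = 82 × 0.6753 = 55.4 mg/L.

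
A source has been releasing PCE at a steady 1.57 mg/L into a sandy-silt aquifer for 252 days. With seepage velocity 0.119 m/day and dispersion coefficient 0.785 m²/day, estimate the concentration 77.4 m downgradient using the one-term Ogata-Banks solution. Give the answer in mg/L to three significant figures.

0.0135 mg/L

For a continuous step input, C/C₀ ≈ ½·erfc((x−vt)/(2√(Dt))).
vt = 0.119 × 252 = 29.988 m and 2√(Dt) = 2√(0.785 × 252) = 28.13 m.
Argument (x−vt)/(2√(Dt)) = (77.4 − 29.988)/28.13 = 1.685; ½·erfc(1.685) = 0.008587.
C = 1.57 × 0.008587 = 0.0135 mg/L.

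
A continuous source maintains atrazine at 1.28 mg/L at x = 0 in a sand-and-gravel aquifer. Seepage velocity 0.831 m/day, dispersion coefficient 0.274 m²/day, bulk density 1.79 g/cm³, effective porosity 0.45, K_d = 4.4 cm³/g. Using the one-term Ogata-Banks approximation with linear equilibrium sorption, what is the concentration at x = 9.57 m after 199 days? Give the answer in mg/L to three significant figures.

Retardation factor R = 1 + ρ_b·K_d/n = 1 + 1.79 × 4.4/0.45 = 18.50.
Sorption retards both mechanisms: v_R = v/R = 0.04492 m/day, D_R = D/R = 0.01481 m²/day.
v_R·t = 0.04492 × 199 = 8.93908 m; 2√(D_R t) = 3.433 m; argument = (9.57 − 8.93908)/3.433 = 0.1838.
C = C₀ × ½·erfc(0.1838) = 1.28 × 0.3975 = 0.509 mg/L.

0.509 mg/L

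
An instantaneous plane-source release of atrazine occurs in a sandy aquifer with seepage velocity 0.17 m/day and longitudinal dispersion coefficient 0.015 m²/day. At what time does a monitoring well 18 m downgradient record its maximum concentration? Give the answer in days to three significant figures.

For the 1D instantaneous-source solution, setting ∂C/∂t = 0 at fixed x gives v²t² + 2Dt − x² = 0, so t = (√(D² + v²x²) − D)/v².
√(D² + v²x²) = √(0.015² + 0.17² × 18²) = 3.060; v² = 0.0289.
t = (3.060 − 0.015)/0.0289 = 105 days (vs. the pure-advection estimate x/v = 106 d).

105 days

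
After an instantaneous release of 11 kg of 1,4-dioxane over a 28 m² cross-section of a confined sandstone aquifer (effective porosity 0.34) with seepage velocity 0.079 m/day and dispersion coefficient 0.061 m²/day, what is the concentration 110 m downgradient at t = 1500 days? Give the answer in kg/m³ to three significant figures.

For an instantaneous plane source, C(x,t) = M/(n_e·A·√(4πDt)) · exp(−(x−vt)²/(4Dt)), with n_e·A the pore (flow) area.
Plume center vt = 0.079 × 1500 = 118.5 m, so the well at 110 m is 8.5 m upgradient of the peak.
√(4πDt) = 33.91 m, giving peak height M/(n_e·A·√(4πDt)) = 11/(0.34 × 28 × 33.91) = 0.03407 kg/m³.
(x−vt)²/(4Dt) = (-8.5)²/(4 × 0.061 × 1500) = 0.1974; exp(−0.1974) = 0.8209.
C = 0.03407 × 0.8209 = 0.0280 kg/m³.

0.0280 kg/m³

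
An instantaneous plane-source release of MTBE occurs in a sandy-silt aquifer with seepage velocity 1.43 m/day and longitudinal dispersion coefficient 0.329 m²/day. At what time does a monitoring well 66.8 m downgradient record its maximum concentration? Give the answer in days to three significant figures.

For the 1D instantaneous-source solution, setting ∂C/∂t = 0 at fixed x gives v²t² + 2Dt − x² = 0, so t = (√(D² + v²x²) − D)/v².
√(D² + v²x²) = √(0.329² + 1.43² × 66.8²) = 95.52; v² = 2.0449.
t = (95.52 − 0.329)/2.0449 = 46.6 days (vs. the pure-advection estimate x/v = 46.7 d).

46.6 days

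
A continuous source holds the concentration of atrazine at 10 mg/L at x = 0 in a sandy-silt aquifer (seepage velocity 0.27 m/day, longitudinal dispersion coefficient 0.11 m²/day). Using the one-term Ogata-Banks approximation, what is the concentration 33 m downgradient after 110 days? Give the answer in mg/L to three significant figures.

2.51 mg/L

For a continuous step input, C/C₀ ≈ ½·erfc((x−vt)/(2√(Dt))).
vt = 0.27 × 110 = 29.7 m and 2√(Dt) = 2√(0.11 × 110) = 6.957 m.
Argument (x−vt)/(2√(Dt)) = (33 − 29.7)/6.957 = 0.4743; ½·erfc(0.4743) = 0.2512.
C = 10 × 0.2512 = 2.51 mg/L.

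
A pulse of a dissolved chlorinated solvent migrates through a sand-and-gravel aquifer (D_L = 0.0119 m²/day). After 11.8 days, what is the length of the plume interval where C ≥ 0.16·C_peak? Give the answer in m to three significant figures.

The plume is Gaussian with σ = √(2Dt) = √(2 × 0.0119 × 11.8) = 0.5299 m.
C/C_peak = exp(−Δx²/(2σ²)) = 0.16 ⇒ Δx = σ·√(−2 ln 0.16) = 0.5299 × 1.914 = 1.014 m.
Width = 2Δx = 2.03 m.

2.03 m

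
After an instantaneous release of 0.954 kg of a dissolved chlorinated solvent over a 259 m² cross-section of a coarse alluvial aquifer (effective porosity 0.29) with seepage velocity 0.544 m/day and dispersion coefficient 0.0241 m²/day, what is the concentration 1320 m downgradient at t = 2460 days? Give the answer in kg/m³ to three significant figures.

For an instantaneous plane source, C(x,t) = M/(n_e·A·√(4πDt)) · exp(−(x−vt)²/(4Dt)), with n_e·A the pore (flow) area.
Plume center vt = 0.544 × 2460 = 1338.24 m, so the well at 1320 m is 18.24 m upgradient of the peak.
√(4πDt) = 27.29 m, giving peak height M/(n_e·A·√(4πDt)) = 0.954/(0.29 × 259 × 27.29) = 0.0004654 kg/m³.
(x−vt)²/(4Dt) = (-18.24)²/(4 × 0.0241 × 2460) = 1.403; exp(−1.403) = 0.2459.
C = 0.0004654 × 0.2459 = 0.000114 kg/m³.

0.000114 kg/m³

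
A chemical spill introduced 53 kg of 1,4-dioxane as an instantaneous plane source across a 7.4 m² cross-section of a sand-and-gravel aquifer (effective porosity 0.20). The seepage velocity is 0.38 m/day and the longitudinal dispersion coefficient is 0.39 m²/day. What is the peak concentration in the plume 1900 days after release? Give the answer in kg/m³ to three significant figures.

The peak of an instantaneous 1D plume sits at x = vt; there the Gaussian factor is 1 and C_max = M/(n_e·A·√(4πDt)), where n_e·A is the pore area the mass is dissolved in.
√(4πDt) = √(4π × 0.39 × 1900) = 96.50 m, so C_max = 53/(0.20 × 7.4 × 96.50) = 0.371 kg/m³.

0.371 kg/m³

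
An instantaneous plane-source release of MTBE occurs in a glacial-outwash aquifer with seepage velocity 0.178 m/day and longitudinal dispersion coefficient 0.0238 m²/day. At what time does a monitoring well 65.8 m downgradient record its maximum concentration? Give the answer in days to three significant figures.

369 days

For the 1D instantaneous-source solution, setting ∂C/∂t = 0 at fixed x gives v²t² + 2Dt − x² = 0, so t = (√(D² + v²x²) − D)/v².
√(D² + v²x²) = √(0.0238² + 0.178² × 65.8²) = 11.71; v² = 0.031684.
t = (11.71 − 0.0238)/0.031684 = 369 days (vs. the pure-advection estimate x/v = 370 d).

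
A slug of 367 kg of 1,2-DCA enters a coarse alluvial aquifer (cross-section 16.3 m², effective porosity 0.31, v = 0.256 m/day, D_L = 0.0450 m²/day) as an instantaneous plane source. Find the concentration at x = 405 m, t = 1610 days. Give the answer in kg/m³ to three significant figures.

2.02 kg/m³

For an instantaneous plane source, C(x,t) = M/(n_e·A·√(4πDt)) · exp(−(x−vt)²/(4Dt)), with n_e·A the pore (flow) area.
Plume center vt = 0.256 × 1610 = 412.16 m, so the well at 405 m is 7.16 m upgradient of the peak.
√(4πDt) = 30.17 m, giving peak height M/(n_e·A·√(4πDt)) = 367/(0.31 × 16.3 × 30.17) = 2.407 kg/m³.
(x−vt)²/(4Dt) = (-7.16)²/(4 × 0.0450 × 1610) = 0.1769; exp(−0.1769) = 0.8379.
C = 2.407 × 0.8379 = 2.02 kg/m³.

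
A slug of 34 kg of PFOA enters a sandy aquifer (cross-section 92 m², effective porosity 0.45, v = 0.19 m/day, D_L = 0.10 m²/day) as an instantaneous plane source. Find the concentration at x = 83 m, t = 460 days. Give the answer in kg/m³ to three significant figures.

0.0307 kg/m³

For an instantaneous plane source, C(x,t) = M/(n_e·A·√(4πDt)) · exp(−(x−vt)²/(4Dt)), with n_e·A the pore (flow) area.
Plume center vt = 0.19 × 460 = 87.4 m, so the well at 83 m is 4.4 m upgradient of the peak.
√(4πDt) = 24.04 m, giving peak height M/(n_e·A·√(4πDt)) = 34/(0.45 × 92 × 24.04) = 0.03416 kg/m³.
(x−vt)²/(4Dt) = (-4.4)²/(4 × 0.10 × 460) = 0.1052; exp(−0.1052) = 0.9001.
C = 0.03416 × 0.9001 = 0.0307 kg/m³.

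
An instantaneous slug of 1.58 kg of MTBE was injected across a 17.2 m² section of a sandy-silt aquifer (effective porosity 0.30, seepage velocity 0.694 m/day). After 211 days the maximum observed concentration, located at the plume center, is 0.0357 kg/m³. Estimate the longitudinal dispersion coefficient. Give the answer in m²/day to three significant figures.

At the plume center C_max = M/(n_e·A·√(4πDt)), so D = M²/(4πt·(n_e·A·C_max)²).
n_e·A·C_max = 0.30 × 17.2 × 0.0357 = 0.1842 kg/m.
D = 1.58²/(4π × 211 × 0.1842²) = 0.0277 m²/day.

0.0277 m²/day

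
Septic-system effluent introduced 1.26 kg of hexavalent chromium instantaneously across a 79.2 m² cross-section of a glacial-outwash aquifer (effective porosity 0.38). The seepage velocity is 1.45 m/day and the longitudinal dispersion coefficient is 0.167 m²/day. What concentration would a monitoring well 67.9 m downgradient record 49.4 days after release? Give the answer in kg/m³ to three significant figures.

0.00270 kg/m³

For an instantaneous plane source, C(x,t) = M/(n_e·A·√(4πDt)) · exp(−(x−vt)²/(4Dt)), with n_e·A the pore (flow) area.
Plume center vt = 1.45 × 49.4 = 71.63 m, so the well at 67.9 m is 3.73 m upgradient of the peak.
√(4πDt) = 10.18 m, giving peak height M/(n_e·A·√(4πDt)) = 1.26/(0.38 × 79.2 × 10.18) = 0.004113 kg/m³.
(x−vt)²/(4Dt) = (-3.73)²/(4 × 0.167 × 49.4) = 0.4216; exp(−0.4216) = 0.6560.
C = 0.004113 × 0.6560 = 0.00270 kg/m³.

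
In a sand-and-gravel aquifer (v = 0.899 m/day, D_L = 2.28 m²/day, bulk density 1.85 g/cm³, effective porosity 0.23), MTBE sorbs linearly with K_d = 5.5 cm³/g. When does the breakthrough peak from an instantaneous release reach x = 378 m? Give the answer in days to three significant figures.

18900 days

Retardation factor R = 1 + ρ_b·K_d/n = 1 + 1.85 × 5.5/0.23 = 45.24.
Sorption retards both mechanisms: v_R = v/R = 0.01987 m/day, D_R = D/R = 0.05040 m²/day.
Peak time from v_R²t² + 2D_R t − x² = 0: t = (√(D_R² + v_R²x²) − D_R)/v_R².
√(D_R² + v_R²x²) = √(0.05040² + 0.01987² × 378²) = 7.511; v_R² = 0.0003948.
t = (7.511 − 0.05040)/0.0003948 = 18900 days.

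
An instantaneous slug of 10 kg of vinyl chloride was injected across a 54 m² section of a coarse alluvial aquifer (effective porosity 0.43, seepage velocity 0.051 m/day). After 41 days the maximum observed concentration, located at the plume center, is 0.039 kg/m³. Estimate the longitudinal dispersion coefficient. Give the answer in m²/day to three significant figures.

0.237 m²/day

At the plume center C_max = M/(n_e·A·√(4πDt)), so D = M²/(4πt·(n_e·A·C_max)²).
n_e·A·C_max = 0.43 × 54 × 0.039 = 0.9056 kg/m.
D = 10²/(4π × 41 × 0.9056²) = 0.237 m²/day.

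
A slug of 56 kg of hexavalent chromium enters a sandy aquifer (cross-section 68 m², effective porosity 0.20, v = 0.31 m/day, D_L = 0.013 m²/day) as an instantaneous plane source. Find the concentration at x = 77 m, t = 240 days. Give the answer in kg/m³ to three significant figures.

0.383 kg/m³

For an instantaneous plane source, C(x,t) = M/(n_e·A·√(4πDt)) · exp(−(x−vt)²/(4Dt)), with n_e·A the pore (flow) area.
Plume center vt = 0.31 × 240 = 74.4 m, so the well at 77 m is 2.6 m downgradient of the peak.
√(4πDt) = 6.262 m, giving peak height M/(n_e·A·√(4πDt)) = 56/(0.20 × 68 × 6.262) = 0.6576 kg/m³.
(x−vt)²/(4Dt) = (2.6)²/(4 × 0.013 × 240) = 0.5417; exp(−0.5417) = 0.5818.
C = 0.6576 × 0.5818 = 0.383 kg/m³.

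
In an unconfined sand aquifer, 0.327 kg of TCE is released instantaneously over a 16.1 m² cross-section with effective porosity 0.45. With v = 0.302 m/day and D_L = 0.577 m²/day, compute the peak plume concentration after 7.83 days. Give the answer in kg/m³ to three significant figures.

The peak of an instantaneous 1D plume sits at x = vt; there the Gaussian factor is 1 and C_max = M/(n_e·A·√(4πDt)), where n_e·A is the pore area the mass is dissolved in.
√(4πDt) = √(4π × 0.577 × 7.83) = 7.535 m, so C_max = 0.327/(0.45 × 16.1 × 7.535) = 0.00599 kg/m³.

0.00599 kg/m³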